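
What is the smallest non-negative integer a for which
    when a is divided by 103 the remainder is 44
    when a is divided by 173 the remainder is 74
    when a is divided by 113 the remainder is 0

The moduli are pairwise coprime; N = 103·173·113 = 2013547.
N/103 = 19549; 19549 ≡ 82 (mod 103); 82·49 ≡ 1, so inverse 49.
N/173 = 11639; 11639 ≡ 48 (mod 173); 48·155 ≡ 1, so inverse 155.
N/113 = 17819; 17819 ≡ 78 (mod 113); 78·71 ≡ 1, so inverse 71.
a ≡ 44·19549·49 + 74·11639·155 + 0·17819·71 = 175646974.
175646974 mod 2013547 = 468385.

468385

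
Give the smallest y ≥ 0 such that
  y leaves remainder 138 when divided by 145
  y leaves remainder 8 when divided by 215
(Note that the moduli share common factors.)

gcd(145, 215) = 5 and 5 | (8 − 138), so the pair is consistent; merging gives y ≡ 1298 (mod 6235), where 6235 = lcm(145, 215).
The solution is unique modulo lcm(145, 215) = 6235.

1298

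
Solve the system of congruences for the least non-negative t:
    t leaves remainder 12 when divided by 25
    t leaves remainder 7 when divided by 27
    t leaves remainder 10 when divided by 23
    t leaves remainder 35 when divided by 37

The moduli are pairwise coprime; N = 25·27·23·37 = 574425.
N/25 = 22977; 22977 ≡ 2 (mod 25); 2·13 ≡ 1, so inverse 13.
N/27 = 21275; 21275 ≡ 26 (mod 27); 26·26 ≡ 1, so inverse 26.
N/23 = 24975; 24975 ≡ 20 (mod 23); 20·15 ≡ 1, so inverse 15.
N/37 = 15525; 15525 ≡ 22 (mod 37); 22·32 ≡ 1, so inverse 32.
t ≡ 12·22977·13 + 7·21275·26 + 10·24975·15 + 35·15525·32 = 28590712.
28590712 mod 574425 = 443887.

443887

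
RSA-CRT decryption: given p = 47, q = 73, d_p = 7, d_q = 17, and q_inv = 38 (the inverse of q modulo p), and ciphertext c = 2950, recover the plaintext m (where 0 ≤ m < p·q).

m₁ = c^(d_p) mod p: c ≡ 36 (mod 47), and 36^7 mod 47 = 16.
m₂ = c^(d_q) mod q: c ≡ 30 (mod 73), and 30^17 mod 73 = 21.
h = q_inv·(m₁ − m₂) mod p = 38·(16 − 21) mod 47 = 45.
m = m₂ + h·q = 21 + 45·73 = 3306.

3306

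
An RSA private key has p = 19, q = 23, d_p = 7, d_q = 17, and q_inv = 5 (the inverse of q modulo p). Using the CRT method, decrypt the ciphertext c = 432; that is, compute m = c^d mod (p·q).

307

m₁ = c^(d_p) mod p: c ≡ 14 (mod 19), and 14^7 mod 19 = 3.
m₂ = c^(d_q) mod q: c ≡ 18 (mod 23), and 18^17 mod 23 = 8.
h = q_inv·(m₁ − m₂) mod p = 5·(3 − 8) mod 19 = 13.
m = m₂ + h·q = 8 + 13·23 = 307.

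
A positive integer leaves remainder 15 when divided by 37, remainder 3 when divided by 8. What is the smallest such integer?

Combine the congruences pairwise.
From a ≡ 15 (mod 37) write a = 15 + 37t. Substituting into a ≡ 3 (mod 8) gives 37t ≡ 4 (mod 8), and since 5⁻¹ ≡ 5 (mod 8), t ≡ 4. Hence a ≡ 15 + 37·4 = 163 (mod 296).

163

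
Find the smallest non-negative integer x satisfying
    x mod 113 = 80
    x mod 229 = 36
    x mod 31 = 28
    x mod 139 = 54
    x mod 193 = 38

Combine the congruences pairwise.
From x ≡ 80 (mod 113) write x = 80 + 113t. Substituting into x ≡ 36 (mod 229) gives 113t ≡ 185 (mod 229), and since 113⁻¹ ≡ 152 (mod 229), t ≡ 182. Hence x ≡ 80 + 113·182 = 20646 (mod 25877).
From x ≡ 20646 (mod 25877) write x = 20646 + 25877t. Substituting into x ≡ 28 (mod 31) gives 25877t ≡ 28 (mod 31), and since 23⁻¹ ≡ 27 (mod 31), t ≡ 12. Hence x ≡ 20646 + 25877·12 = 331170 (mod 802187).
From x ≡ 331170 (mod 802187) write x = 331170 + 802187t. Substituting into x ≡ 54 (mod 139) gives 802187t ≡ 121 (mod 139), and since 18⁻¹ ≡ 85 (mod 139), t ≡ 138. Hence x ≡ 331170 + 802187·138 = 111032976 (mod 111503993).
From x ≡ 111032976 (mod 111503993) write x = 111032976 + 111503993t. Substituting into x ≡ 38 (mod 193) gives 111503993t ≡ 155 (mod 193), and since 173⁻¹ ≡ 164 (mod 193), t ≡ 137. Hence x ≡ 111032976 + 111503993·137 = 15387080017 (mod 21520270649).

15387080017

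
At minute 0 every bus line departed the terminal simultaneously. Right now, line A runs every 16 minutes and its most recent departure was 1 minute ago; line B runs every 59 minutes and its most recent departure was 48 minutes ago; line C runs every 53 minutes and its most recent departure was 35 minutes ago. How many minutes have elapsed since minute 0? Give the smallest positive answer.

From t ≡ 1 (mod 16) write t = 1 + 16s. Substituting into t ≡ 48 (mod 59) gives 16s ≡ 47 (mod 59), and since 16⁻¹ ≡ 48 (mod 59), s ≡ 14. Hence t ≡ 1 + 16·14 = 225 (mod 944).
From t ≡ 225 (mod 944) write t = 225 + 944s. Substituting into t ≡ 35 (mod 53) gives 944s ≡ 22 (mod 53), and since 43⁻¹ ≡ 37 (mod 53), s ≡ 19. Hence t ≡ 225 + 944·19 = 18161 (mod 50032).

18161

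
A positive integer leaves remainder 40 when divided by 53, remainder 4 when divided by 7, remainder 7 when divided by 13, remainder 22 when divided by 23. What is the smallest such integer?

The moduli are pairwise coprime; N = 53·7·13·23 = 110929.
N/53 = 2093; 2093 ≡ 26 (mod 53); 26·51 ≡ 1, so inverse 51.
N/7 = 15847; 15847 ≡ 6 (mod 7); 6·6 ≡ 1, so inverse 6.
N/13 = 8533; 8533 ≡ 5 (mod 13); 5·8 ≡ 1, so inverse 8.
N/23 = 4823; 4823 ≡ 16 (mod 23); 16·13 ≡ 1, so inverse 13.
m ≡ 40·2093·51 + 4·15847·6 + 7·8533·8 + 22·4823·13 = 6507274.
6507274 mod 110929 = 73392.

73392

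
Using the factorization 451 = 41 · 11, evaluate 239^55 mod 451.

109

Mod 41: 239 ≡ 34; by Fermat, exponent reduces to 55 mod 40 = 15; 34^15 ≡ 27 (mod 41).
Mod 11: 239 ≡ 8; by Fermat, exponent reduces to 55 mod 10 = 5; 8^5 ≡ 10 (mod 11).
Combine by CRT: x ≡ 27 (mod 41), x ≡ 10 (mod 11) ⇒ x ≡ 109 (mod 451).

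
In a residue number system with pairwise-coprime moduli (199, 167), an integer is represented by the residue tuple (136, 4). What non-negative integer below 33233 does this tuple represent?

28394

Combine the congruences pairwise.
From x ≡ 136 (mod 199) write x = 136 + 199t. Substituting into x ≡ 4 (mod 167) gives 199t ≡ 35 (mod 167), and since 32⁻¹ ≡ 47 (mod 167), t ≡ 142. Hence x ≡ 136 + 199·142 = 28394 (mod 33233).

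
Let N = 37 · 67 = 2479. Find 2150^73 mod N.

1484

Mod 37: 2150 ≡ 4; by Fermat, exponent reduces to 73 mod 36 = 1; 4^1 ≡ 4 (mod 37).
Mod 67: 2150 ≡ 6; by Fermat, exponent reduces to 73 mod 66 = 7; 6^7 ≡ 10 (mod 67).
Combine by CRT: x ≡ 4 (mod 37), x ≡ 10 (mod 67) ⇒ x ≡ 1484 (mod 2479).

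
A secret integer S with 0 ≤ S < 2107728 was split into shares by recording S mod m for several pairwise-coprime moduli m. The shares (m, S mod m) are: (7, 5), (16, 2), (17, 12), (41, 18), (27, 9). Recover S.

From S ≡ 5 (mod 7) write S = 5 + 7t. Substituting into S ≡ 2 (mod 16) gives 7t ≡ 13 (mod 16), and since 7⁻¹ ≡ 7 (mod 16), t ≡ 11. Hence S ≡ 5 + 7·11 = 82 (mod 112).
From S ≡ 82 (mod 112) write S = 82 + 112t. Substituting into S ≡ 12 (mod 17) gives 112t ≡ 15 (mod 17), and since 10⁻¹ ≡ 12 (mod 17), t ≡ 10. Hence S ≡ 82 + 112·10 = 1202 (mod 1904).
From S ≡ 1202 (mod 1904) write S = 1202 + 1904t. Substituting into S ≡ 18 (mod 41) gives 1904t ≡ 5 (mod 41), and since 18⁻¹ ≡ 16 (mod 41), t ≡ 39. Hence S ≡ 1202 + 1904·39 = 75458 (mod 78064).
From S ≡ 75458 (mod 78064) write S = 75458 + 78064t. Substituting into S ≡ 9 (mod 27) gives 78064t ≡ 16 (mod 27), and since 7⁻¹ ≡ 4 (mod 27), t ≡ 10. Hence S ≡ 75458 + 78064·10 = 856098 (mod 2107728).

856098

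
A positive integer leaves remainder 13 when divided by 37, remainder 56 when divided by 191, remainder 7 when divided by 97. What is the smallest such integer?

From t ≡ 13 (mod 37) write t = 13 + 37s. Substituting into t ≡ 56 (mod 191) gives 37s ≡ 43 (mod 191), and since 37⁻¹ ≡ 31 (mod 191), s ≡ 187. Hence t ≡ 13 + 37·187 = 6932 (mod 7067).
From t ≡ 6932 (mod 7067) write t = 6932 + 7067s. Substituting into t ≡ 7 (mod 97) gives 7067s ≡ 59 (mod 97), and since 83⁻¹ ≡ 90 (mod 97), s ≡ 72. Hence t ≡ 6932 + 7067·72 = 515756 (mod 685499).

515756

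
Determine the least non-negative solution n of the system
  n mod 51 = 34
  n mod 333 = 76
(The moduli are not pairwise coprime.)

2074

gcd(51, 333) = 3 and 3 | (76 − 34), so the pair is consistent; merging gives n ≡ 2074 (mod 5661), where 5661 = lcm(51, 333).
The solution is unique modulo lcm(51, 333) = 5661.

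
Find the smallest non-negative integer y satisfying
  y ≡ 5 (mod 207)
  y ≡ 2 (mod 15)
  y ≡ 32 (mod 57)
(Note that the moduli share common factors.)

18842

Combine the congruences pairwise.
gcd(207, 15) = 3 and 3 | (2 − 5), so the pair is consistent; merging gives y ≡ 212 (mod 1035), where 1035 = lcm(207, 15).
gcd(1035, 57) = 3 and 3 | (32 − 212), so the pair is consistent; merging gives y ≡ 18842 (mod 19665), where 19665 = lcm(1035, 57).
The solution is unique modulo lcm(207, 15, 57) = 19665.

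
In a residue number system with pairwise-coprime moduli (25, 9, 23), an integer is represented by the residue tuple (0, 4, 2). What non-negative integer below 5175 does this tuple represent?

1750

The moduli are pairwise coprime; N = 25·9·23 = 5175.
N/25 = 207; 207 ≡ 7 (mod 25); 7·18 ≡ 1, so inverse 18.
N/9 = 575; 575 ≡ 8 (mod 9); 8·8 ≡ 1, so inverse 8.
N/23 = 225; 225 ≡ 18 (mod 23); 18·9 ≡ 1, so inverse 9.
x ≡ 0·207·18 + 4·575·8 + 2·225·9 = 22450.
22450 mod 5175 = 1750.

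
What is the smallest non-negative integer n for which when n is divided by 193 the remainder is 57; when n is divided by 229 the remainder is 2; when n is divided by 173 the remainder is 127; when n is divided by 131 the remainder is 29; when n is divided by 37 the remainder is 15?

4252273522

Combine the congruences pairwise.
From n ≡ 57 (mod 193) write n = 57 + 193t. Substituting into n ≡ 2 (mod 229) gives 193t ≡ 174 (mod 229), and since 193⁻¹ ≡ 159 (mod 229), t ≡ 186. Hence n ≡ 57 + 193·186 = 35955 (mod 44197).
From n ≡ 35955 (mod 44197) write n = 35955 + 44197t. Substituting into n ≡ 127 (mod 173) gives 44197t ≡ 156 (mod 173), and since 82⁻¹ ≡ 19 (mod 173), t ≡ 23. Hence n ≡ 35955 + 44197·23 = 1052486 (mod 7646081).
From n ≡ 1052486 (mod 7646081) write n = 1052486 + 7646081t. Substituting into n ≡ 29 (mod 131) gives 7646081t ≡ 128 (mod 131), and since 4⁻¹ ≡ 33 (mod 131), t ≡ 32. Hence n ≡ 1052486 + 7646081·32 = 245727078 (mod 1001636611).
From n ≡ 245727078 (mod 1001636611) write n = 245727078 + 1001636611t. Substituting into n ≡ 15 (mod 37) gives 1001636611t ≡ 1 (mod 37), and since 28⁻¹ ≡ 4 (mod 37), t ≡ 4. Hence n ≡ 245727078 + 1001636611·4 = 4252273522 (mod 37060554607).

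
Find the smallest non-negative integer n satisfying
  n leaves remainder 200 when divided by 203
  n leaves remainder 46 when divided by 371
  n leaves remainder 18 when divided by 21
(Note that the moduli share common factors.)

4869

Combine the congruences pairwise.
gcd(203, 371) = 7 and 7 | (46 − 200), so the pair is consistent; merging gives n ≡ 4869 (mod 10759), where 10759 = lcm(203, 371).
gcd(10759, 21) = 7 and 7 | (18 − 4869), so the pair is consistent; merging gives n ≡ 4869 (mod 32277), where 32277 = lcm(10759, 21).
The solution is unique modulo lcm(203, 371, 21) = 32277.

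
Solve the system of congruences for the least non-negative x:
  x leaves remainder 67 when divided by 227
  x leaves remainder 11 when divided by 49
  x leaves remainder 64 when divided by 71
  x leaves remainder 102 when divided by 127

43761127

From x ≡ 67 (mod 227) write x = 67 + 227t. Substituting into x ≡ 11 (mod 49) gives 227t ≡ 42 (mod 49), and since 31⁻¹ ≡ 19 (mod 49), t ≡ 14. Hence x ≡ 67 + 227·14 = 3245 (mod 11123).
From x ≡ 3245 (mod 11123) write x = 3245 + 11123t. Substituting into x ≡ 64 (mod 71) gives 11123t ≡ 14 (mod 71), and since 47⁻¹ ≡ 68 (mod 71), t ≡ 29. Hence x ≡ 3245 + 11123·29 = 325812 (mod 789733).
From x ≡ 325812 (mod 789733) write x = 325812 + 789733t. Substituting into x ≡ 102 (mod 127) gives 789733t ≡ 45 (mod 127), and since 47⁻¹ ≡ 100 (mod 127), t ≡ 55. Hence x ≡ 325812 + 789733·55 = 43761127 (mod 100296091).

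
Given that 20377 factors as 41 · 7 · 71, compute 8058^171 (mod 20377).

Mod 41: 8058 ≡ 22; by Fermat, exponent reduces to 171 mod 40 = 11; 22^11 ≡ 7 (mod 41).
Mod 7: 8058 ≡ 1; by Fermat, exponent reduces to 171 mod 6 = 3; 1^3 ≡ 1 (mod 7).
Mod 71: 8058 ≡ 35; by Fermat, exponent reduces to 171 mod 70 = 31; 35^31 ≡ 55 (mod 71).
Combine by CRT: x ≡ 7 (mod 41), x ≡ 1 (mod 7), x ≡ 55 (mod 71) ⇒ x ≡ 1688 (mod 20377).

1688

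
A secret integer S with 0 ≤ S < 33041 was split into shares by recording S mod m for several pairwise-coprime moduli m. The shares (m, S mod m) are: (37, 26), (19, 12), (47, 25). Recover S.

1247

Combine the congruences pairwise.
From S ≡ 26 (mod 37) write S = 26 + 37t. Substituting into S ≡ 12 (mod 19) gives 37t ≡ 5 (mod 19), and since 18⁻¹ ≡ 18 (mod 19), t ≡ 14. Hence S ≡ 26 + 37·14 = 544 (mod 703).
From S ≡ 544 (mod 703) write S = 544 + 703t. Substituting into S ≡ 25 (mod 47) gives 703t ≡ 45 (mod 47), and since 45⁻¹ ≡ 23 (mod 47), t ≡ 1. Hence S ≡ 544 + 703·1 = 1247 (mod 33041).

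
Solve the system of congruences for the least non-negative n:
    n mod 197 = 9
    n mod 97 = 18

600

Combine the congruences pairwise.
From n ≡ 9 (mod 197) write n = 9 + 197t. Substituting into n ≡ 18 (mod 97) gives 197t ≡ 9 (mod 97), and since 3⁻¹ ≡ 65 (mod 97), t ≡ 3. Hence n ≡ 9 + 197·3 = 600 (mod 19109).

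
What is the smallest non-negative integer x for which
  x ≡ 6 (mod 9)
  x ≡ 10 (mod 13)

Combine the congruences pairwise.
From x ≡ 6 (mod 9) write x = 6 + 9t. Substituting into x ≡ 10 (mod 13) gives 9t ≡ 4 (mod 13), and since 9⁻¹ ≡ 3 (mod 13), t ≡ 12. Hence x ≡ 6 + 9·12 = 114 (mod 117).

114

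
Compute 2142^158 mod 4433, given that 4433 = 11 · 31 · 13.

2128

Mod 11: 2142 ≡ 8; by Fermat, exponent reduces to 158 mod 10 = 8; 8^8 ≡ 5 (mod 11).
Mod 31: 2142 ≡ 3; by Fermat, exponent reduces to 158 mod 30 = 8; 3^8 ≡ 20 (mod 31).
Mod 13: 2142 ≡ 10; by Fermat, exponent reduces to 158 mod 12 = 2; 10^2 ≡ 9 (mod 13).
Combine by CRT: x ≡ 5 (mod 11), x ≡ 20 (mod 31), x ≡ 9 (mod 13) ⇒ x ≡ 2128 (mod 4433).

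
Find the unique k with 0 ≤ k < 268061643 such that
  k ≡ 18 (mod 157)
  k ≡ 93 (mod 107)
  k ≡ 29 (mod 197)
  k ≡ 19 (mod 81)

238789639

The moduli are pairwise coprime; N = 157·107·197·81 = 268061643.
N/157 = 1707399; 1707399 ≡ 24 (mod 157); 24·72 ≡ 1, so inverse 72.
N/107 = 2505249; 2505249 ≡ 58 (mod 107); 58·24 ≡ 1, so inverse 24.
N/197 = 1360719; 1360719 ≡ 40 (mod 197); 40·133 ≡ 1, so inverse 133.
N/81 = 3309403; 3309403 ≡ 67 (mod 81); 67·52 ≡ 1, so inverse 52.
k ≡ 18·1707399·72 + 93·2505249·24 + 29·1360719·133 + 19·3309403·52 = 16322488219.
16322488219 mod 268061643 = 238789639.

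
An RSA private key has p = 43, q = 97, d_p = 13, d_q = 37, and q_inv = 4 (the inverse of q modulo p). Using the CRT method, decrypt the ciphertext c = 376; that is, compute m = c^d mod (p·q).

m₁ = c^(d_p) mod p: c ≡ 32 (mod 43), and 32^13 mod 43 = 39.
m₂ = c^(d_q) mod q: c ≡ 85 (mod 97), and 85^37 mod 97 = 70.
h = q_inv·(m₁ − m₂) mod p = 4·(39 − 70) mod 43 = 5.
m = m₂ + h·q = 70 + 5·97 = 555.

555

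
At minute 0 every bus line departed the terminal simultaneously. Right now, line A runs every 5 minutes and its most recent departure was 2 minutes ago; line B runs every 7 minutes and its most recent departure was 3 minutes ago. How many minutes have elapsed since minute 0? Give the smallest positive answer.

17

Combine the congruences pairwise.
From t ≡ 2 (mod 5) write t = 2 + 5s. Substituting into t ≡ 3 (mod 7) gives 5s ≡ 1 (mod 7), and since 5⁻¹ ≡ 3 (mod 7), s ≡ 3. Hence t ≡ 2 + 5·3 = 17 (mod 35).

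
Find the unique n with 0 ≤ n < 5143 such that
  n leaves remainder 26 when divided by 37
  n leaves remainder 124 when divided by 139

2209

Combine the congruences pairwise.
From n ≡ 26 (mod 37) write n = 26 + 37t. Substituting into n ≡ 124 (mod 139) gives 37t ≡ 98 (mod 139), and since 37⁻¹ ≡ 124 (mod 139), t ≡ 59. Hence n ≡ 26 + 37·59 = 2209 (mod 5143).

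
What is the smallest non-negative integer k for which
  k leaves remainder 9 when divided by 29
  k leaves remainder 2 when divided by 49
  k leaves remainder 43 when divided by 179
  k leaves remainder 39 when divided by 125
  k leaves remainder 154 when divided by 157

The moduli are pairwise coprime; N = 29·49·179·125·157 = 4991795375.
N/29 = 172130875; 172130875 ≡ 12 (mod 29); 12·17 ≡ 1, so inverse 17.
N/49 = 101873375; 101873375 ≡ 23 (mod 49); 23·32 ≡ 1, so inverse 32.
N/179 = 27887125; 27887125 ≡ 178 (mod 179); 178·178 ≡ 1, so inverse 178.
N/125 = 39934363; 39934363 ≡ 113 (mod 125); 113·52 ≡ 1, so inverse 52.
N/157 = 31794875; 31794875 ≡ 20 (mod 157); 20·55 ≡ 1, so inverse 55.
k ≡ 9·172130875·17 + 2·101873375·32 + 43·27887125·178 + 39·39934363·52 + 154·31794875·55 = 596593454039.
596593454039 mod 4991795375 = 2569804414.

2569804414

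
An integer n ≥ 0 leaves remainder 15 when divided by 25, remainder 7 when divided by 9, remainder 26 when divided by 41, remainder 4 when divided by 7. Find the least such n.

58615

The moduli are pairwise coprime; M = 25·9·41·7 = 64575.
M/25 = 2583; 2583 ≡ 8 (mod 25); 8·22 ≡ 1, so inverse 22.
M/9 = 7175; 7175 ≡ 2 (mod 9); 2·5 ≡ 1, so inverse 5.
M/41 = 1575; 1575 ≡ 17 (mod 41); 17·29 ≡ 1, so inverse 29.
M/7 = 9225; 9225 ≡ 6 (mod 7); 6·6 ≡ 1, so inverse 6.
n ≡ 15·2583·22 + 7·7175·5 + 26·1575·29 + 4·9225·6 = 2512465.
2512465 mod 64575 = 58615.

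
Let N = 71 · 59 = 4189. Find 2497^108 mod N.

95

Mod 71: 2497 ≡ 12; by Fermat, exponent reduces to 108 mod 70 = 38; 12^38 ≡ 24 (mod 71).
Mod 59: 2497 ≡ 19; by Fermat, exponent reduces to 108 mod 58 = 50; 19^50 ≡ 36 (mod 59).
Combine by CRT: x ≡ 24 (mod 71), x ≡ 36 (mod 59) ⇒ x ≡ 95 (mod 4189).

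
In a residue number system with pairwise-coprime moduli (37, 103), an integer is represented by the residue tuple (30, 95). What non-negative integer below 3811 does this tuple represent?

Combine the congruences pairwise.
From x ≡ 30 (mod 37) write x = 30 + 37t. Substituting into x ≡ 95 (mod 103) gives 37t ≡ 65 (mod 103), and since 37⁻¹ ≡ 39 (mod 103), t ≡ 63. Hence x ≡ 30 + 37·63 = 2361 (mod 3811).

2361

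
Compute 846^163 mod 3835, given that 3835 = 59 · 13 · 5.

2861

Mod 59: 846 ≡ 20; by Fermat, exponent reduces to 163 mod 58 = 47; 20^47 ≡ 29 (mod 59).
Mod 13: 846 ≡ 1; by Fermat, exponent reduces to 163 mod 12 = 7; 1^7 ≡ 1 (mod 13).
Mod 5: 846 ≡ 1; by Fermat, exponent reduces to 163 mod 4 = 3; 1^3 ≡ 1 (mod 5).
Combine by CRT: x ≡ 29 (mod 59), x ≡ 1 (mod 13), x ≡ 1 (mod 5) ⇒ x ≡ 2861 (mod 3835).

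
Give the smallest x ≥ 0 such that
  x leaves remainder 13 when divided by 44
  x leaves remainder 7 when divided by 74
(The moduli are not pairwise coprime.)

gcd(44, 74) = 2 and 2 | (7 − 13), so the pair is consistent; merging gives x ≡ 673 (mod 1628), where 1628 = lcm(44, 74).
The solution is unique modulo lcm(44, 74) = 1628.

673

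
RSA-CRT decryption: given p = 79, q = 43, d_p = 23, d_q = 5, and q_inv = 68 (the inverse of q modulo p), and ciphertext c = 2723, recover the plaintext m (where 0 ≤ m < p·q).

2603

m₁ = c^(d_p) mod p: c ≡ 37 (mod 79), and 37^23 mod 79 = 75.
m₂ = c^(d_q) mod q: c ≡ 14 (mod 43), and 14^5 mod 43 = 23.
h = q_inv·(m₁ − m₂) mod p = 68·(75 − 23) mod 79 = 60.
m = m₂ + h·q = 23 + 60·43 = 2603.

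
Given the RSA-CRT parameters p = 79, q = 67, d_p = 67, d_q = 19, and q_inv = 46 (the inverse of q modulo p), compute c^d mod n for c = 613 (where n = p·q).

1949

m₁ = c^(d_p) mod p: c ≡ 60 (mod 79), and 60^67 mod 79 = 53.
m₂ = c^(d_q) mod q: c ≡ 10 (mod 67), and 10^19 mod 67 = 6.
h = q_inv·(m₁ − m₂) mod p = 46·(53 − 6) mod 79 = 29.
m = m₂ + h·q = 6 + 29·67 = 1949.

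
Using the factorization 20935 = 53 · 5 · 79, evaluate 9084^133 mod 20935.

Mod 53: 9084 ≡ 21; by Fermat, exponent reduces to 133 mod 52 = 29; 21^29 ≡ 14 (mod 53).
Mod 5: 9084 ≡ 4; by Fermat, exponent reduces to 133 mod 4 = 1; 4^1 ≡ 4 (mod 5).
Mod 79: 9084 ≡ 78; by Fermat, exponent reduces to 133 mod 78 = 55; 78^55 ≡ 78 (mod 79).
Combine by CRT: x ≡ 14 (mod 53), x ≡ 4 (mod 5), x ≡ 78 (mod 79) ⇒ x ≡ 18564 (mod 20935).

18564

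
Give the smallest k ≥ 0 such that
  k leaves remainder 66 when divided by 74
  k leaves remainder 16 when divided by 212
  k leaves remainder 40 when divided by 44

gcd(74, 212) = 2 and 2 | (16 − 66), so the pair is consistent; merging gives k ≡ 6800 (mod 7844), where 7844 = lcm(74, 212).
gcd(7844, 44) = 4 and 4 | (40 − 6800), so the pair is consistent; merging gives k ≡ 46020 (mod 86284), where 86284 = lcm(7844, 44).
The solution is unique modulo lcm(74, 212, 44) = 86284.

46020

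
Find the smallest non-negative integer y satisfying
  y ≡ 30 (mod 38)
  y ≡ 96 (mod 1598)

8086

gcd(38, 1598) = 2 and 2 | (96 − 30), so the pair is consistent; merging gives y ≡ 8086 (mod 30362), where 30362 = lcm(38, 1598).
The solution is unique modulo lcm(38, 1598) = 30362.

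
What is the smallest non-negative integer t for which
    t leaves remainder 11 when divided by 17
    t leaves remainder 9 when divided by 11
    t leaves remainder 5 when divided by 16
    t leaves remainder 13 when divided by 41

112517

From t ≡ 11 (mod 17) write t = 11 + 17s. Substituting into t ≡ 9 (mod 11) gives 17s ≡ 9 (mod 11), and since 6⁻¹ ≡ 2 (mod 11), s ≡ 7. Hence t ≡ 11 + 17·7 = 130 (mod 187).
From t ≡ 130 (mod 187) write t = 130 + 187s. Substituting into t ≡ 5 (mod 16) gives 187s ≡ 3 (mod 16), and since 11⁻¹ ≡ 3 (mod 16), s ≡ 9. Hence t ≡ 130 + 187·9 = 1813 (mod 2992).
From t ≡ 1813 (mod 2992) write t = 1813 + 2992s. Substituting into t ≡ 13 (mod 41) gives 2992s ≡ 4 (mod 41), and since 40⁻¹ ≡ 40 (mod 41), s ≡ 37. Hence t ≡ 1813 + 2992·37 = 112517 (mod 122672).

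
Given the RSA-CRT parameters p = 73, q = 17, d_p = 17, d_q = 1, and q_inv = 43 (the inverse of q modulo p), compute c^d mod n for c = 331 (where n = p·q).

m₁ = c^(d_p) mod p: c ≡ 39 (mod 73), and 39^17 mod 73 = 40.
m₂ = c^(d_q) mod q: c ≡ 8 (mod 17), and 8^1 mod 17 = 8.
h = q_inv·(m₁ − m₂) mod p = 43·(40 − 8) mod 73 = 62.
m = m₂ + h·q = 8 + 62·17 = 1062.

1062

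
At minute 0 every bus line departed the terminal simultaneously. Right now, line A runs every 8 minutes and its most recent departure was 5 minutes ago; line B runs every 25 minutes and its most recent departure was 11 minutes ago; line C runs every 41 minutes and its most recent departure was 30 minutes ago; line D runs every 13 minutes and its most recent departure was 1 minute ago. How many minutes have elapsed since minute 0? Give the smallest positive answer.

From t ≡ 5 (mod 8) write t = 5 + 8s. Substituting into t ≡ 11 (mod 25) gives 8s ≡ 6 (mod 25), and since 8⁻¹ ≡ 22 (mod 25), s ≡ 7. Hence t ≡ 5 + 8·7 = 61 (mod 200).
From t ≡ 61 (mod 200) write t = 61 + 200s. Substituting into t ≡ 30 (mod 41) gives 200s ≡ 10 (mod 41), and since 36⁻¹ ≡ 8 (mod 41), s ≡ 39. Hence t ≡ 61 + 200·39 = 7861 (mod 8200).
From t ≡ 7861 (mod 8200) write t = 7861 + 8200s. Substituting into t ≡ 1 (mod 13) gives 8200s ≡ 5 (mod 13), and since 10⁻¹ ≡ 4 (mod 13), s ≡ 7. Hence t ≡ 7861 + 8200·7 = 65261 (mod 106600).

65261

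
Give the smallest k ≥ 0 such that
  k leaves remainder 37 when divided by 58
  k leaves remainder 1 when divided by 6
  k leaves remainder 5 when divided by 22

Combine the congruences pairwise.
gcd(58, 6) = 2 and 2 | (1 − 37), so the pair is consistent; merging gives k ≡ 37 (mod 174), where 174 = lcm(58, 6).
gcd(174, 22) = 2 and 2 | (5 − 37), so the pair is consistent; merging gives k ≡ 907 (mod 1914), where 1914 = lcm(174, 22).
The solution is unique modulo lcm(58, 6, 22) = 1914.

907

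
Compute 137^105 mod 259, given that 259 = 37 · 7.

1

Mod 37: 137 ≡ 26; by Fermat, exponent reduces to 105 mod 36 = 33; 26^33 ≡ 1 (mod 37).
Mod 7: 137 ≡ 4; by Fermat, exponent reduces to 105 mod 6 = 3; 4^3 ≡ 1 (mod 7).
Combine by CRT: x ≡ 1 (mod 37), x ≡ 1 (mod 7) ⇒ x ≡ 1 (mod 259).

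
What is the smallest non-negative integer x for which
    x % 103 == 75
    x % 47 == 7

3062

Combine the congruences pairwise.
From x ≡ 75 (mod 103) write x = 75 + 103t. Substituting into x ≡ 7 (mod 47) gives 103t ≡ 26 (mod 47), and since 9⁻¹ ≡ 21 (mod 47), t ≡ 29. Hence x ≡ 75 + 103·29 = 3062 (mod 4841).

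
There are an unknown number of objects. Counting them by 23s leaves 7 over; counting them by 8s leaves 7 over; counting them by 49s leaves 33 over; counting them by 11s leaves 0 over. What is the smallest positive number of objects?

From N ≡ 7 (mod 23) write N = 7 + 23t. Substituting into N ≡ 7 (mod 8) gives 23t ≡ 0 (mod 8), and since 7⁻¹ ≡ 7 (mod 8), t ≡ 0. Hence N ≡ 7 + 23·0 = 7 (mod 184).
From N ≡ 7 (mod 184) write N = 7 + 184t. Substituting into N ≡ 33 (mod 49) gives 184t ≡ 26 (mod 49), and since 37⁻¹ ≡ 4 (mod 49), t ≡ 6. Hence N ≡ 7 + 184·6 = 1111 (mod 9016).
From N ≡ 1111 (mod 9016) write N = 1111 + 9016t. Substituting into N ≡ 0 (mod 11) gives 9016t ≡ 0 (mod 11), and since 7⁻¹ ≡ 8 (mod 11), t ≡ 0. Hence N ≡ 1111 + 9016·0 = 1111 (mod 99176).

1111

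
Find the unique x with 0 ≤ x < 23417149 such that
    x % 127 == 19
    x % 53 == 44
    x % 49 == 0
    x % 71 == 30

The moduli are pairwise coprime; N = 127·53·49·71 = 23417149.
N/127 = 184387; 184387 ≡ 110 (mod 127); 110·112 ≡ 1, so inverse 112.
N/53 = 441833; 441833 ≡ 25 (mod 53); 25·17 ≡ 1, so inverse 17.
N/49 = 477901; 477901 ≡ 4 (mod 49); 4·37 ≡ 1, so inverse 37.
N/71 = 329819; 329819 ≡ 24 (mod 71); 24·3 ≡ 1, so inverse 3.
x ≡ 19·184387·112 + 44·441833·17 + 0·477901·37 + 30·329819·3 = 752550330.
752550330 mod 23417149 = 3201562.

3201562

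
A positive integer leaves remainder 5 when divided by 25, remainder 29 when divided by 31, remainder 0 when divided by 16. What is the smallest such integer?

6880

From x ≡ 5 (mod 25) write x = 5 + 25t. Substituting into x ≡ 29 (mod 31) gives 25t ≡ 24 (mod 31), and since 25⁻¹ ≡ 5 (mod 31), t ≡ 27. Hence x ≡ 5 + 25·27 = 680 (mod 775).
From x ≡ 680 (mod 775) write x = 680 + 775t. Substituting into x ≡ 0 (mod 16) gives 775t ≡ 8 (mod 16), and since 7⁻¹ ≡ 7 (mod 16), t ≡ 8. Hence x ≡ 680 + 775·8 = 6880 (mod 12400).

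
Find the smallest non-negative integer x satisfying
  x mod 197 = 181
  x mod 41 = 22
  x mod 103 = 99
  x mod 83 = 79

From x ≡ 181 (mod 197) write x = 181 + 197t. Substituting into x ≡ 22 (mod 41) gives 197t ≡ 5 (mod 41), and since 33⁻¹ ≡ 5 (mod 41), t ≡ 25. Hence x ≡ 181 + 197·25 = 5106 (mod 8077).
From x ≡ 5106 (mod 8077) write x = 5106 + 8077t. Substituting into x ≡ 99 (mod 103) gives 8077t ≡ 40 (mod 103), and since 43⁻¹ ≡ 12 (mod 103), t ≡ 68. Hence x ≡ 5106 + 8077·68 = 554342 (mod 831931).
From x ≡ 554342 (mod 831931) write x = 554342 + 831931t. Substituting into x ≡ 79 (mod 83) gives 831931t ≡ 11 (mod 83), and since 22⁻¹ ≡ 34 (mod 83), t ≡ 42. Hence x ≡ 554342 + 831931·42 = 35495444 (mod 69050273).

35495444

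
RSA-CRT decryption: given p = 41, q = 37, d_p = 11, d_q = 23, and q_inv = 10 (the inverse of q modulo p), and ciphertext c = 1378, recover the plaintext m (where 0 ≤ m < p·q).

1255

m₁ = c^(d_p) mod p: c ≡ 25 (mod 41), and 25^11 mod 41 = 25.
m₂ = c^(d_q) mod q: c ≡ 9 (mod 37), and 9^23 mod 37 = 34.
h = q_inv·(m₁ − m₂) mod p = 10·(25 − 34) mod 41 = 33.
m = m₂ + h·q = 34 + 33·37 = 1255.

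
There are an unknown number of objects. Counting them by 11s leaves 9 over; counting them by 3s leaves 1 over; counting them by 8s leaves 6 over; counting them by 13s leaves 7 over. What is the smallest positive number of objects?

3166

From N ≡ 9 (mod 11) write N = 9 + 11t. Substituting into N ≡ 1 (mod 3) gives 11t ≡ 1 (mod 3), and since 2⁻¹ ≡ 2 (mod 3), t ≡ 2. Hence N ≡ 9 + 11·2 = 31 (mod 33).
From N ≡ 31 (mod 33) write N = 31 + 33t. Substituting into N ≡ 6 (mod 8) gives 33t ≡ 7 (mod 8), and since 1⁻¹ ≡ 1 (mod 8), t ≡ 7. Hence N ≡ 31 + 33·7 = 262 (mod 264).
From N ≡ 262 (mod 264) write N = 262 + 264t. Substituting into N ≡ 7 (mod 13) gives 264t ≡ 5 (mod 13), and since 4⁻¹ ≡ 10 (mod 13), t ≡ 11. Hence N ≡ 262 + 264·11 = 3166 (mod 3432).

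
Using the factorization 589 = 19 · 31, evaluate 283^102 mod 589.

543

Mod 19: 283 ≡ 17; by Fermat, exponent reduces to 102 mod 18 = 12; 17^12 ≡ 11 (mod 19).
Mod 31: 283 ≡ 4; by Fermat, exponent reduces to 102 mod 30 = 12; 4^12 ≡ 16 (mod 31).
Combine by CRT: x ≡ 11 (mod 19), x ≡ 16 (mod 31) ⇒ x ≡ 543 (mod 589).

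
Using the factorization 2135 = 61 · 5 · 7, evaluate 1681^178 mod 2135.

Mod 61: 1681 ≡ 34; by Fermat, exponent reduces to 178 mod 60 = 58; 34^58 ≡ 20 (mod 61).
Mod 5: 1681 ≡ 1; by Fermat, exponent reduces to 178 mod 4 = 2; 1^2 ≡ 1 (mod 5).
Mod 7: 1681 ≡ 1; by Fermat, exponent reduces to 178 mod 6 = 4; 1^4 ≡ 1 (mod 7).
Combine by CRT: x ≡ 20 (mod 61), x ≡ 1 (mod 5), x ≡ 1 (mod 7) ⇒ x ≡ 386 (mod 2135).

386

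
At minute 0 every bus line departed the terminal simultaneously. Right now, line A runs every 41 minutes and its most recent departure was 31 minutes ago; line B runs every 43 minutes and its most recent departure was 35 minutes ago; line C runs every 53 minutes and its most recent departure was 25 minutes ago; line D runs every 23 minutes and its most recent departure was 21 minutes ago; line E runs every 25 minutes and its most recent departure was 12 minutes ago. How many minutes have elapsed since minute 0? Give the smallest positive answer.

From t ≡ 31 (mod 41) write t = 31 + 41s. Substituting into t ≡ 35 (mod 43) gives 41s ≡ 4 (mod 43), and since 41⁻¹ ≡ 21 (mod 43), s ≡ 41. Hence t ≡ 31 + 41·41 = 1712 (mod 1763).
From t ≡ 1712 (mod 1763) write t = 1712 + 1763s. Substituting into t ≡ 25 (mod 53) gives 1763s ≡ 9 (mod 53), and since 14⁻¹ ≡ 19 (mod 53), s ≡ 12. Hence t ≡ 1712 + 1763·12 = 22868 (mod 93439).
From t ≡ 22868 (mod 93439) write t = 22868 + 93439s. Substituting into t ≡ 21 (mod 23) gives 93439s ≡ 15 (mod 23), and since 13⁻¹ ≡ 16 (mod 23), s ≡ 10. Hence t ≡ 22868 + 93439·10 = 957258 (mod 2149097).
From t ≡ 957258 (mod 2149097) write t = 957258 + 2149097s. Substituting into t ≡ 12 (mod 25) gives 2149097s ≡ 4 (mod 25), and since 22⁻¹ ≡ 8 (mod 25), s ≡ 7. Hence t ≡ 957258 + 2149097·7 = 16000937 (mod 53727425).

16000937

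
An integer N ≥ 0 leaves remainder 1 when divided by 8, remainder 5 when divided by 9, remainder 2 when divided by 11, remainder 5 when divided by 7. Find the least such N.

761

The moduli are pairwise coprime; M = 8·9·11·7 = 5544.
M/8 = 693; 693 ≡ 5 (mod 8); 5·5 ≡ 1, so inverse 5.
M/9 = 616; 616 ≡ 4 (mod 9); 4·7 ≡ 1, so inverse 7.
M/11 = 504; 504 ≡ 9 (mod 11); 9·5 ≡ 1, so inverse 5.
M/7 = 792; 792 ≡ 1 (mod 7), inverse 1.
N ≡ 1·693·5 + 5·616·7 + 2·504·5 + 5·792·1 = 34025.
34025 mod 5544 = 761.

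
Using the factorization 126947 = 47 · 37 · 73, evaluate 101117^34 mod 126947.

39967

Mod 47: 101117 ≡ 20; 20^34 ≡ 17 (mod 47).
Mod 37: 101117 ≡ 33; 33^34 ≡ 7 (mod 37).
Mod 73: 101117 ≡ 12; 12^34 ≡ 36 (mod 73).
Combine by CRT: x ≡ 17 (mod 47), x ≡ 7 (mod 37), x ≡ 36 (mod 73) ⇒ x ≡ 39967 (mod 126947).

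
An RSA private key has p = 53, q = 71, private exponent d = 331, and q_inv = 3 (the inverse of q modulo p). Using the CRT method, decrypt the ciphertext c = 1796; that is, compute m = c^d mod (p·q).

493

d_p = d mod (p−1) = 331 mod 52 = 19; d_q = d mod (q−1) = 51.
m₁ = c^(d_p) mod p: c ≡ 47 (mod 53), and 47^19 mod 53 = 16.
m₂ = c^(d_q) mod q: c ≡ 21 (mod 71), and 21^51 mod 71 = 67.
h = q_inv·(m₁ − m₂) mod p = 3·(16 − 67) mod 53 = 6.
m = m₂ + h·q = 67 + 6·71 = 493.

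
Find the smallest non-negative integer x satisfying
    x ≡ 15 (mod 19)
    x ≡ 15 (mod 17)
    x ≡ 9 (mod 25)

984

From x ≡ 15 (mod 19) write x = 15 + 19t. Substituting into x ≡ 15 (mod 17) gives 19t ≡ 0 (mod 17), and since 2⁻¹ ≡ 9 (mod 17), t ≡ 0. Hence x ≡ 15 + 19·0 = 15 (mod 323).
From x ≡ 15 (mod 323) write x = 15 + 323t. Substituting into x ≡ 9 (mod 25) gives 323t ≡ 19 (mod 25), and since 23⁻¹ ≡ 12 (mod 25), t ≡ 3. Hence x ≡ 15 + 323·3 = 984 (mod 8075).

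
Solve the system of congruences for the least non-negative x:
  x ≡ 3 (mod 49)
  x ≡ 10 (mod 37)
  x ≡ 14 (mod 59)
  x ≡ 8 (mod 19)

From x ≡ 3 (mod 49) write x = 3 + 49t. Substituting into x ≡ 10 (mod 37) gives 49t ≡ 7 (mod 37), and since 12⁻¹ ≡ 34 (mod 37), t ≡ 16. Hence x ≡ 3 + 49·16 = 787 (mod 1813).
From x ≡ 787 (mod 1813) write x = 787 + 1813t. Substituting into x ≡ 14 (mod 59) gives 1813t ≡ 53 (mod 59), and since 43⁻¹ ≡ 11 (mod 59), t ≡ 52. Hence x ≡ 787 + 1813·52 = 95063 (mod 106967).
From x ≡ 95063 (mod 106967) write x = 95063 + 106967t. Substituting into x ≡ 8 (mod 19) gives 106967t ≡ 2 (mod 19), and since 16⁻¹ ≡ 6 (mod 19), t ≡ 12. Hence x ≡ 95063 + 106967·12 = 1378667 (mod 2032373).

1378667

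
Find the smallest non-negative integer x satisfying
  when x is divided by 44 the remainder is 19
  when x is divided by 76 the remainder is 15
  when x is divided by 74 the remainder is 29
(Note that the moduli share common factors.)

547

Combine the congruences pairwise.
gcd(44, 76) = 4 and 4 | (15 − 19), so the pair is consistent; merging gives x ≡ 547 (mod 836), where 836 = lcm(44, 76).
gcd(836, 74) = 2 and 2 | (29 − 547), so the pair is consistent; merging gives x ≡ 547 (mod 30932), where 30932 = lcm(836, 74).
The solution is unique modulo lcm(44, 76, 74) = 30932.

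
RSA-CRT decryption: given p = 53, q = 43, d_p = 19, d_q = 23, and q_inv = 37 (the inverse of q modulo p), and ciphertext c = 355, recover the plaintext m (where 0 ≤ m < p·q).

1153

m₁ = c^(d_p) mod p: c ≡ 37 (mod 53), and 37^19 mod 53 = 40.
m₂ = c^(d_q) mod q: c ≡ 11 (mod 43), and 11^23 mod 43 = 35.
h = q_inv·(m₁ − m₂) mod p = 37·(40 − 35) mod 53 = 26.
m = m₂ + h·q = 35 + 26·43 = 1153.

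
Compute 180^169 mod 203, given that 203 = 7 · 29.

Mod 7: 180 ≡ 5; by Fermat, exponent reduces to 169 mod 6 = 1; 5^1 ≡ 5 (mod 7).
Mod 29: 180 ≡ 6; by Fermat, exponent reduces to 169 mod 28 = 1; 6^1 ≡ 6 (mod 29).
Combine by CRT: x ≡ 5 (mod 7), x ≡ 6 (mod 29) ⇒ x ≡ 180 (mod 203).

180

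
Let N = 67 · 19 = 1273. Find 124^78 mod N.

1094

Mod 67: 124 ≡ 57; by Fermat, exponent reduces to 78 mod 66 = 12; 57^12 ≡ 22 (mod 67).
Mod 19: 124 ≡ 10; by Fermat, exponent reduces to 78 mod 18 = 6; 10^6 ≡ 11 (mod 19).
Combine by CRT: x ≡ 22 (mod 67), x ≡ 11 (mod 19) ⇒ x ≡ 1094 (mod 1273).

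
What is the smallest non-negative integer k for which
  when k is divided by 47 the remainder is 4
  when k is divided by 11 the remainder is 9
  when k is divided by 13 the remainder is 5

From k ≡ 4 (mod 47) write k = 4 + 47t. Substituting into k ≡ 9 (mod 11) gives 47t ≡ 5 (mod 11), and since 3⁻¹ ≡ 4 (mod 11), t ≡ 9. Hence k ≡ 4 + 47·9 = 427 (mod 517).
From k ≡ 427 (mod 517) write k = 427 + 517t. Substituting into k ≡ 5 (mod 13) gives 517t ≡ 7 (mod 13), and since 10⁻¹ ≡ 4 (mod 13), t ≡ 2. Hence k ≡ 427 + 517·2 = 1461 (mod 6721).

1461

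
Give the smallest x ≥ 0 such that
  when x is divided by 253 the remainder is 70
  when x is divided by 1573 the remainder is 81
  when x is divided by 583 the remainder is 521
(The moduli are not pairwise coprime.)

954892

gcd(253, 1573) = 11 and 11 | (81 − 70), so the pair is consistent; merging gives x ≡ 14238 (mod 36179), where 36179 = lcm(253, 1573).
gcd(36179, 583) = 11 and 11 | (521 − 14238), so the pair is consistent; merging gives x ≡ 954892 (mod 1917487), where 1917487 = lcm(36179, 583).
The solution is unique modulo lcm(253, 1573, 583) = 1917487.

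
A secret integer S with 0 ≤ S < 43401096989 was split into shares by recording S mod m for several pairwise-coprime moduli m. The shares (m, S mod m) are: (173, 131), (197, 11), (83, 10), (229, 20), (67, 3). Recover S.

From S ≡ 131 (mod 173) write S = 131 + 173t. Substituting into S ≡ 11 (mod 197) gives 173t ≡ 77 (mod 197), and since 173⁻¹ ≡ 41 (mod 197), t ≡ 5. Hence S ≡ 131 + 173·5 = 996 (mod 34081).
From S ≡ 996 (mod 34081) write S = 996 + 34081t. Substituting into S ≡ 10 (mod 83) gives 34081t ≡ 10 (mod 83), and since 51⁻¹ ≡ 70 (mod 83), t ≡ 36. Hence S ≡ 996 + 34081·36 = 1227912 (mod 2828723).
From S ≡ 1227912 (mod 2828723) write S = 1227912 + 2828723t. Substituting into S ≡ 20 (mod 229) gives 2828723t ≡ 6 (mod 229), and since 115⁻¹ ≡ 2 (mod 229), t ≡ 12. Hence S ≡ 1227912 + 2828723·12 = 35172588 (mod 647777567).
From S ≡ 35172588 (mod 647777567) write S = 35172588 + 647777567t. Substituting into S ≡ 3 (mod 67) gives 647777567t ≡ 3 (mod 67), and since 60⁻¹ ≡ 19 (mod 67), t ≡ 57. Hence S ≡ 35172588 + 647777567·57 = 36958493907 (mod 43401096989).

36958493907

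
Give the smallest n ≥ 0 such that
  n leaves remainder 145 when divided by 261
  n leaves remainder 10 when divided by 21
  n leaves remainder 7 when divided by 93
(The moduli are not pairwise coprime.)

gcd(261, 21) = 3 and 3 | (10 − 145), so the pair is consistent; merging gives n ≡ 1711 (mod 1827), where 1827 = lcm(261, 21).
gcd(1827, 93) = 3 and 3 | (7 − 1711), so the pair is consistent; merging gives n ≡ 29116 (mod 56637), where 56637 = lcm(1827, 93).
The solution is unique modulo lcm(261, 21, 93) = 56637.

29116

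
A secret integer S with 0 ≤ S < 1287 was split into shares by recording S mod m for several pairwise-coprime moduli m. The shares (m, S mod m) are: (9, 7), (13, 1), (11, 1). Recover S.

430

The moduli are pairwise coprime; N = 9·13·11 = 1287.
N/9 = 143; 143 ≡ 8 (mod 9); 8·8 ≡ 1, so inverse 8.
N/13 = 99; 99 ≡ 8 (mod 13); 8·5 ≡ 1, so inverse 5.
N/11 = 117; 117 ≡ 7 (mod 11); 7·8 ≡ 1, so inverse 8.
S ≡ 7·143·8 + 1·99·5 + 1·117·8 = 9439.
9439 mod 1287 = 430.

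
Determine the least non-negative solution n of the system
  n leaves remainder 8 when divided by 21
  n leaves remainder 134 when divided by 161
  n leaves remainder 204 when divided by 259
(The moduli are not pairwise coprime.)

17039

gcd(21, 161) = 7 and 7 | (134 − 8), so the pair is consistent; merging gives n ≡ 134 (mod 483), where 483 = lcm(21, 161).
gcd(483, 259) = 7 and 7 | (204 − 134), so the pair is consistent; merging gives n ≡ 17039 (mod 17871), where 17871 = lcm(483, 259).
The solution is unique modulo lcm(21, 161, 259) = 17871.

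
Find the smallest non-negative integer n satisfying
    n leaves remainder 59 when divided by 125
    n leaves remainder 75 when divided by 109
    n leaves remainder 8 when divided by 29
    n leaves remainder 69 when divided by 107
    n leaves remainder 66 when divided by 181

The moduli are pairwise coprime; M = 125·109·29·107·181 = 7652385875.
M/125 = 61219087; 61219087 ≡ 87 (mod 125); 87·23 ≡ 1, so inverse 23.
M/109 = 70205375; 70205375 ≡ 1 (mod 109), inverse 1.
M/29 = 263875375; 263875375 ≡ 25 (mod 29); 25·7 ≡ 1, so inverse 7.
M/107 = 71517625; 71517625 ≡ 2 (mod 107); 2·54 ≡ 1, so inverse 54.
M/181 = 42278375; 42278375 ≡ 33 (mod 181); 33·11 ≡ 1, so inverse 11.
n ≡ 59·61219087·23 + 75·70205375·1 + 8·263875375·7 + 69·71517625·54 + 66·42278375·11 = 400285496184.
400285496184 mod 7652385875 = 2361430684.

2361430684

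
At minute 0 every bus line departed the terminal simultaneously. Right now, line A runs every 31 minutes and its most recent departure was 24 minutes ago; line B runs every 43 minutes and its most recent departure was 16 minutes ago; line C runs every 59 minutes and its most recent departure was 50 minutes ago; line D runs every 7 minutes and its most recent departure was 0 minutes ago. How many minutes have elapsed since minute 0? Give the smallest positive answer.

165781

The moduli are pairwise coprime; N = 31·43·59·7 = 550529.
N/31 = 17759; 17759 ≡ 27 (mod 31); 27·23 ≡ 1, so inverse 23.
N/43 = 12803; 12803 ≡ 32 (mod 43); 32·39 ≡ 1, so inverse 39.
N/59 = 9331; 9331 ≡ 9 (mod 59); 9·46 ≡ 1, so inverse 46.
N/7 = 78647; 78647 ≡ 2 (mod 7); 2·4 ≡ 1, so inverse 4.
t ≡ 24·17759·23 + 16·12803·39 + 50·9331·46 + 0·78647·4 = 39253340.
39253340 mod 550529 = 165781.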